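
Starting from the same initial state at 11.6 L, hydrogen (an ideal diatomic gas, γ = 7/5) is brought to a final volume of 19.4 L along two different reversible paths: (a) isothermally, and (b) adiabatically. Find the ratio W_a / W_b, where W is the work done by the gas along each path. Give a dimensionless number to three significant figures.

W_a / W_b ≈ 1.11

Path (a) isothermal: W = P₁V₁ ln(V₂/V₁) → W_a/(P₁V₁) = 0.5143.
Path (b) adiabatic: W = P₁V₁(1 − (V₁/V₂)^(γ−1))/(γ−1) → W_b/(P₁V₁) = 0.4648.
W_a / W_b = 0.5143 / 0.4648 = 1.106.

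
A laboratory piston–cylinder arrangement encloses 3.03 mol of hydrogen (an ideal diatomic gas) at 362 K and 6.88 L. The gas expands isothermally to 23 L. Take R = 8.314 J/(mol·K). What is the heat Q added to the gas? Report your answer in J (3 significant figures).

Q ≈ 11000 J

Isothermal ⇒ ΔU = 0, so Q = W = nRT ln(V₂/V₁).
Q = (3.03)(8.314)(362) ln(23/6.88) = 9119 × 1.207 = 11006 J.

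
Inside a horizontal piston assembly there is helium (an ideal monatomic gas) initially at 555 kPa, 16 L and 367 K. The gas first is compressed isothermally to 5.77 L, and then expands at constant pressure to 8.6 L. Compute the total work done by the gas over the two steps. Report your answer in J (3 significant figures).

Step 1 (isothermal): W = P₁V₁ ln(V₂/V₁) = (8880) ln(5.77/16) = -9057 J.
After step 1: P = 1539 kPa, V = 5.77 L, T = 367 K.
Step 2 (isobaric): W = PΔV = (1539 kPa)(8.6 − 5.77 L) = 4355 J.
W_total = -9057 + 4355 = -4702 J.

W_total ≈ -4700 J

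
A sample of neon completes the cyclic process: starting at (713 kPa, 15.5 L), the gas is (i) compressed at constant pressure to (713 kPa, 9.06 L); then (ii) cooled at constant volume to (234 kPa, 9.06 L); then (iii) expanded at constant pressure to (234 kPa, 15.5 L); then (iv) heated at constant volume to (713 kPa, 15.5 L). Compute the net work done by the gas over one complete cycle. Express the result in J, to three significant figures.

W_net ≈ -3080 J

Constant-volume legs do no work.
W(i) = (713)(9.06 − 15.5) = -4592 J; W(iii) = (234)(15.5 − 9.06) = 1507 J.
W_net = -4592 + 1507 = -3085 J (the counter-clockwise enclosed area).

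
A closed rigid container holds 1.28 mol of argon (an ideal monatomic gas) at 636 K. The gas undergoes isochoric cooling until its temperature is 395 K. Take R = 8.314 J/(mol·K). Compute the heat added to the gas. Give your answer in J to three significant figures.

Q ≈ -3850 J

Constant volume ⇒ W = 0, so Q = ΔU = nCᵥΔT with Cᵥ = 3R/2 = 12.47 J/(mol·K).
ΔU = (1.28)(12.47)(395 − 636) = -3847 J.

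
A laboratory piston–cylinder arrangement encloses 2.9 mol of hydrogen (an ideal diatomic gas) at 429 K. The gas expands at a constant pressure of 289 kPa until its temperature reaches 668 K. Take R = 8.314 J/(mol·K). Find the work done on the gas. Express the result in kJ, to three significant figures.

W ≈ -5.76 kJ

Isobaric: W = P ΔV = nR ΔT.
W = (2.9)(8.314)(668 − 429) = 5762 J.
Work on gas = −W_by = -5762 J.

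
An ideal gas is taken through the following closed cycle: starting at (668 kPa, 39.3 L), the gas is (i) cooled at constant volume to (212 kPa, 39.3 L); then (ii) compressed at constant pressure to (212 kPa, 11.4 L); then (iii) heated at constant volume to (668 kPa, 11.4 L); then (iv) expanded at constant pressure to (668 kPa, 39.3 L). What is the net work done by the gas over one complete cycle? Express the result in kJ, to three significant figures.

W_net ≈ 12.7 kJ

Constant-volume legs do no work.
W(ii) = (212)(11.4 − 39.3) = -5915 J; W(iv) = (668)(39.3 − 11.4) = 18637 J.
W_net = -5915 + 18637 = 12722 J (the clockwise enclosed area).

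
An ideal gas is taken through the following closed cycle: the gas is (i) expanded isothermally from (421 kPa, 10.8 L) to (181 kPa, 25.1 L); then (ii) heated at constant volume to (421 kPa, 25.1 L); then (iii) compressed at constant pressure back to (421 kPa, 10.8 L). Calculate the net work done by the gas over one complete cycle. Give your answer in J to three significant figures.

Leg (i): W = PᵢVᵢ ln(V_f/Vᵢ) = (4547) ln(25.1/10.8) = 3834 J.
Leg (ii): W = 0.
Leg (iii): W = PΔV = (421)(10.8 − 25.1) = -6020 J.
W_net = 3834 − 6020 = -2186 J.

W_net ≈ -2190 J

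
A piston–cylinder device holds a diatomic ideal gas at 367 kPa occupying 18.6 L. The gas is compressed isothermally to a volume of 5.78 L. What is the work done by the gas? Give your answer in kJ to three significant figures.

Isothermal: W = nRT ln(V₂/V₁) = P₁V₁ ln(V₂/V₁).
P₁V₁ = (367 kPa)(18.6 L) = 6826 J.
W = 6826 × ln(5.78/18.6) = 6826 × -1.169
W_by_gas = -7978 J.

W ≈ -7.98 kJ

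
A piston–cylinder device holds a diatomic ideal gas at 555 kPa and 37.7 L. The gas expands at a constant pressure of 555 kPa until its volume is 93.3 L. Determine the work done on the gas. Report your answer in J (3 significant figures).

W ≈ -30900 J

Isobaric: W = P ΔV.
W = (555 kPa)(93.3 − 37.7 L) = (555)(55.6) = 30858 J.
Work on gas = −W_by = -30858 J.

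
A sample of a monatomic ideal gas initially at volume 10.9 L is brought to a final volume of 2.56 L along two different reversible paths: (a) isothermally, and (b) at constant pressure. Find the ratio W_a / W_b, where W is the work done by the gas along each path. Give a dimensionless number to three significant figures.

W_a / W_b ≈ 1.89

Path (a) isothermal: W = P₁V₁ ln(V₂/V₁) → W_a/(P₁V₁) = -1.449.
Path (b) isobaric: W = P₁(V₂ − V₁) → W_b/(P₁V₁) = -0.7651.
W_a / W_b = -1.449 / -0.7651 = 1.893.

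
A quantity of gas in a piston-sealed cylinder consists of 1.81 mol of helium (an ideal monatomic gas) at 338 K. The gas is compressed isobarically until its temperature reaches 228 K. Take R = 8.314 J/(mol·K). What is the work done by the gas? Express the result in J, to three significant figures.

Isobaric: W = P ΔV = nR ΔT.
W = (1.81)(8.314)(228 − 338) = -1655 J.

W ≈ -1660 J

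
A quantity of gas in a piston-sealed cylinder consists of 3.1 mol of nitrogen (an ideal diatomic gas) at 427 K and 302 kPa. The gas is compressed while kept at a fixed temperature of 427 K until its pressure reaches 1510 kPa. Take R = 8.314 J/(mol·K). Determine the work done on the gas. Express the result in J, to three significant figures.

Isothermal process: W = nRT ln(V₂/V₁) = nRT ln(P₁/P₂).
W = (3.1)(8.314)(427) × ln(302/1510)
  = 11005 × ln(0.2) = 11005 × -1.609
W_by_gas = -17712 J; work on gas = −W_by = 17712 J.

W ≈ 17700 J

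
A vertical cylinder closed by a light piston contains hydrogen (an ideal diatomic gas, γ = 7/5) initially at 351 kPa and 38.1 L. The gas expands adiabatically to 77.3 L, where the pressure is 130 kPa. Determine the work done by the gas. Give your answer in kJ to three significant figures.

W ≈ 8.31 kJ

Adiabatic: W = (P₁V₁ − P₂V₂)/(γ − 1) with γ = 7/5.
P₁V₁ = 13373 J, P₂V₂ = 10049 J.
W = (13373 − 10049) / 0.4 = 8310 J.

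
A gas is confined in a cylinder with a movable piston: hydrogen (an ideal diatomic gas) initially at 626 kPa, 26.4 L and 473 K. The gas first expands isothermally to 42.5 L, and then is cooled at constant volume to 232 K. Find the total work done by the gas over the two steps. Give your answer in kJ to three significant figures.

Step 1 (isothermal): W = P₁V₁ ln(V₂/V₁) = (16526) ln(42.5/26.4) = 7869 J.
Step 2 (isochoric): W = 0 (constant volume).
W_total = 7869 + 0 = 7869 J.

W_total ≈ 7.87 kJ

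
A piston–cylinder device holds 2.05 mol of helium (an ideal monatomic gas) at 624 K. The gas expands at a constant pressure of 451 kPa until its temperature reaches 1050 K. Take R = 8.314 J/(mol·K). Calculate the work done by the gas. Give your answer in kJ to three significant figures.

Isobaric: W = P ΔV = nR ΔT.
W = (2.05)(8.314)(1050 − 624) = 7261 J.

W ≈ 7.26 kJ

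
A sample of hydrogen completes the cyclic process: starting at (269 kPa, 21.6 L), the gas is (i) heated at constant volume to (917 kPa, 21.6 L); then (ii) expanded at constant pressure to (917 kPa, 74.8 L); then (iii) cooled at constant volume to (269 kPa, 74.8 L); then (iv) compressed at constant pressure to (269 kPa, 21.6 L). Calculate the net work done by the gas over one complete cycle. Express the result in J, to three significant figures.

Constant-volume legs do no work.
W(ii) = (917)(74.8 − 21.6) = 48784 J; W(iv) = (269)(21.6 − 74.8) = -14311 J.
W_net = 48784 − 14311 = 34474 J (the clockwise enclosed area).

W_net ≈ 34500 J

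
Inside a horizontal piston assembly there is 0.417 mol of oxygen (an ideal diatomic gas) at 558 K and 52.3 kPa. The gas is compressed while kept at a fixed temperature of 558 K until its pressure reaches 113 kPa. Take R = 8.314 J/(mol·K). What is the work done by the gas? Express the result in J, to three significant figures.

W ≈ -1490 J

Isothermal process: W = nRT ln(V₂/V₁) = nRT ln(P₁/P₂).
W = (0.417)(8.314)(558) × ln(52.3/113)
  = 1935 × ln(0.4628) = 1935 × -0.7704
W_by_gas = -1490 J.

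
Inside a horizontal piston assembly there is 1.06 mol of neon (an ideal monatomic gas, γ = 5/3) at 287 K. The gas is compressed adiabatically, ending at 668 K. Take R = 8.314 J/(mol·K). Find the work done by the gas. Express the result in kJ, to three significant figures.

Adiabatic ⇒ Q = 0, so W_by = −ΔU = nCᵥ(T₁ − T₂).
Cᵥ = 3R/2 = 12.47 J/(mol·K).
W = (1.06)(12.47)(287 − 668) = -5037 J.

W ≈ -5.04 kJ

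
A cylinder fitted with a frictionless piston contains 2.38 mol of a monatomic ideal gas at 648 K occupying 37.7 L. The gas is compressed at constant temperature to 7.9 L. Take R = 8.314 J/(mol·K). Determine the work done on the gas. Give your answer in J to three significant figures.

Isothermal: W = nRT ln(V₂/V₁).
W = (2.38)(8.314)(648) × ln(7.9/37.7)
  = 12822 × -1.563
W_by_gas = -20038 J; work on gas = −W_by = 20038 J.

W ≈ 20000 J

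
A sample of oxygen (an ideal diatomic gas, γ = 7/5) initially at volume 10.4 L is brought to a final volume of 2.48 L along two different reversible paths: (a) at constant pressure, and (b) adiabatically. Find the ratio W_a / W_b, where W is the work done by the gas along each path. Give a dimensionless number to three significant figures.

W_a / W_b ≈ 0.393

Path (a) isobaric: W = P₁(V₂ − V₁) → W_a/(P₁V₁) = -0.7615.
Path (b) adiabatic: W = P₁V₁(1 − (V₁/V₂)^(γ−1))/(γ−1) → W_b/(P₁V₁) = -1.936.
W_a / W_b = -0.7615 / -1.936 = 0.3934.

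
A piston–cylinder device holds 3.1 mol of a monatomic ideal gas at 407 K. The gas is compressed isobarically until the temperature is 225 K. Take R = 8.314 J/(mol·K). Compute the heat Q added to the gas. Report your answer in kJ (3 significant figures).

Q ≈ -11.7 kJ

Isobaric: W = nRΔT = (3.1)(8.314)(-182) = -4691 J.
ΔU = nCᵥΔT with Cᵥ = 3R/2: ΔU = (3.1)(12.47)(-182) = -7036 J.
Q = ΔU + W = -7036 − 4691 = -11727 J.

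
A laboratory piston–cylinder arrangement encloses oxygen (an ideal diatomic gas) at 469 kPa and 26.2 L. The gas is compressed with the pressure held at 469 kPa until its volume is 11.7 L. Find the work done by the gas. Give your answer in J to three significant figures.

Isobaric: W = P ΔV.
W = (469 kPa)(11.7 − 26.2 L) = (469)(-14.5) = -6800 J.

W ≈ -6800 J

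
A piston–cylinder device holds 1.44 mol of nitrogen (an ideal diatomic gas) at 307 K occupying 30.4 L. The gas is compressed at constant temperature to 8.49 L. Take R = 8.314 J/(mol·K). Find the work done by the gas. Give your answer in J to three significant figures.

W ≈ -4690 J

Isothermal: W = nRT ln(V₂/V₁).
W = (1.44)(8.314)(307) × ln(8.49/30.4)
  = 3675 × -1.276
W_by_gas = -4688 J.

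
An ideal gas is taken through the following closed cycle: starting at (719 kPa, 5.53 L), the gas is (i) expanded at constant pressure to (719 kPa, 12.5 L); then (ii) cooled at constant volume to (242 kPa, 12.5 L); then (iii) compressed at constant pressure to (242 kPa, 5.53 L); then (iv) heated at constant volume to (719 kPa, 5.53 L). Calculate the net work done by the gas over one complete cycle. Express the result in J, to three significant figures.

Constant-volume legs do no work.
W(i) = (719)(12.5 − 5.53) = 5011 J; W(iii) = (242)(5.53 − 12.5) = -1687 J.
W_net = 5011 − 1687 = 3325 J (the clockwise enclosed area).

W_net ≈ 3320 J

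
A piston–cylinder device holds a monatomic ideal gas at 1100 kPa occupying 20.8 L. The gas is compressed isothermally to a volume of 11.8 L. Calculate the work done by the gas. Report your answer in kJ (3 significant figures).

W ≈ -13.0 kJ

Isothermal: W = nRT ln(V₂/V₁) = P₁V₁ ln(V₂/V₁).
P₁V₁ = (1100 kPa)(20.8 L) = 22880 J.
W = 22880 × ln(11.8/20.8) = 22880 × -0.5669
W_by_gas = -12970 J.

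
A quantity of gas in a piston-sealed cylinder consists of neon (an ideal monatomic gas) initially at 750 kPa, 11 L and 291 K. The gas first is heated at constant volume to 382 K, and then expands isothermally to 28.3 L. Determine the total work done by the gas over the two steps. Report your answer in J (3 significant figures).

Step 1 (isochoric): W = 0 (constant volume).
After step 1: P = 984.5 kPa (V unchanged).
Step 2 (isothermal): W = P₁V₁ ln(V₂/V₁) = (10830) ln(28.3/11) = 10234 J.
W_total = 0 + 10234 = 10234 J.

W_total ≈ 10200 J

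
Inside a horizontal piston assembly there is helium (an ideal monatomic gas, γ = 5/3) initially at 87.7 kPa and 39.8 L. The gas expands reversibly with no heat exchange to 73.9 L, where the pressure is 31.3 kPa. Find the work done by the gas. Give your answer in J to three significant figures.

W ≈ 1770 J

Adiabatic: W = (P₁V₁ − P₂V₂)/(γ − 1) with γ = 5/3.
P₁V₁ = 3490 J, P₂V₂ = 2313 J.
W = (3490 − 2313) / 0.6667 = 1766 J.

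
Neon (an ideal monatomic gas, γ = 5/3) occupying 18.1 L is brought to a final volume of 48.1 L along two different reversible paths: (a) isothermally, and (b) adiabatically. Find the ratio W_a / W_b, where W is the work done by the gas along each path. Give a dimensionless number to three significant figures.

Path (a) isothermal: W = P₁V₁ ln(V₂/V₁) → W_a/(P₁V₁) = 0.9774.
Path (b) adiabatic: W = P₁V₁(1 − (V₁/V₂)^(γ−1))/(γ−1) → W_b/(P₁V₁) = 0.7182.
W_a / W_b = 0.9774 / 0.7182 = 1.361.

W_a / W_b ≈ 1.36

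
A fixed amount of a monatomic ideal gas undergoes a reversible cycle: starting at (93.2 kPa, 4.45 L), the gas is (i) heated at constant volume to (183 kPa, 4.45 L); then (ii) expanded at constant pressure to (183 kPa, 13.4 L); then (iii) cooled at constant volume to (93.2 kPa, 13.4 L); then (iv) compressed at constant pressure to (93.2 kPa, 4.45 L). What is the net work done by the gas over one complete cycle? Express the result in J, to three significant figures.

W_net ≈ 804 J

Constant-volume legs do no work.
W(ii) = (183)(13.4 − 4.45) = 1638 J; W(iv) = (93.2)(4.45 − 13.4) = -834.1 J.
W_net = 1638 − 834.1 = 803.7 J (the clockwise enclosed area).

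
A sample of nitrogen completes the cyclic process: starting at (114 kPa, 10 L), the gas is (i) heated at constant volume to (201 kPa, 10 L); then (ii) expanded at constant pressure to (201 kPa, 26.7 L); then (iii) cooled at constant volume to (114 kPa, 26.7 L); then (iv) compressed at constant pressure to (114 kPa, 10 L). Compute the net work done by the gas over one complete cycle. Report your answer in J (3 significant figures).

W_net ≈ 1450 J

Constant-volume legs do no work.
W(ii) = (201)(26.7 − 10) = 3357 J; W(iv) = (114)(10 − 26.7) = -1904 J.
W_net = 3357 − 1904 = 1453 J (the clockwise enclosed area).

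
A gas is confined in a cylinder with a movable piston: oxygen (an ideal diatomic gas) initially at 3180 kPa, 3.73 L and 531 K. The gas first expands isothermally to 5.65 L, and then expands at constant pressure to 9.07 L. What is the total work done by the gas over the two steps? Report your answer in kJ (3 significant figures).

W_total ≈ 12.1 kJ

Step 1 (isothermal): W = P₁V₁ ln(V₂/V₁) = (11861) ln(5.65/3.73) = 4925 J.
After step 1: P = 2099 kPa, V = 5.65 L, T = 531 K.
Step 2 (isobaric): W = PΔV = (2099 kPa)(9.07 − 5.65 L) = 7180 J.
W_total = 4925 + 7180 = 12105 J.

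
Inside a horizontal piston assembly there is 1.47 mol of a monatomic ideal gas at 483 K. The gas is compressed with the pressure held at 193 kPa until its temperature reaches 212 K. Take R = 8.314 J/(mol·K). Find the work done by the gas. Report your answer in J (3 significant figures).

Isobaric: W = P ΔV = nR ΔT.
W = (1.47)(8.314)(212 − 483) = -3312 J.

W ≈ -3310 J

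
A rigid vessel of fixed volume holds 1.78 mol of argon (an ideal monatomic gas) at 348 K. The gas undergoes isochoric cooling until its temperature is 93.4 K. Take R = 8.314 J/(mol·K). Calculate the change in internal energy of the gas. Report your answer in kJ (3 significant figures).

Constant volume ⇒ W = 0, so Q = ΔU = nCᵥΔT with Cᵥ = 3R/2 = 12.47 J/(mol·K).
ΔU = (1.78)(12.47)(93.4 − 348) = -5652 J.

ΔU ≈ -5.65 kJ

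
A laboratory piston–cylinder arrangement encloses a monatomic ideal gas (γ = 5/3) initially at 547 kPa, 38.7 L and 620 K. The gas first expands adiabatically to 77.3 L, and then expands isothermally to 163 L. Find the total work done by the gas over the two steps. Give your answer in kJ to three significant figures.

Step 1 (adiabatic): W = (P₁V₁ − P₂V₂)/(γ−1) = (21169 − 13347)/0.667 = 11733 J.
After step 1: P = 172.7 kPa, V = 77.3 L, T = 390.9 K.
Step 2 (isothermal): W = P₁V₁ ln(V₂/V₁) = (13347) ln(163/77.3) = 9958 J.
W_total = 11733 + 9958 = 21690 J.

W_total ≈ 21.7 kJ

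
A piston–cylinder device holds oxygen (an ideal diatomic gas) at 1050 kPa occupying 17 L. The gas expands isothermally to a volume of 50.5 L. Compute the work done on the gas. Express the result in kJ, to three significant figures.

Isothermal: W = nRT ln(V₂/V₁) = P₁V₁ ln(V₂/V₁).
P₁V₁ = (1050 kPa)(17 L) = 17850 J.
W = 17850 × ln(50.5/17) = 17850 × 1.089
W_by_gas = 19434 J; work on gas = −W_by = -19434 J.

W ≈ -19.4 kJ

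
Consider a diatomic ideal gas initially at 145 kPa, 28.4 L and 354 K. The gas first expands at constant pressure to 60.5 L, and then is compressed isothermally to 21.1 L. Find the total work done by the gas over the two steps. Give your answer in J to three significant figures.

Step 1 (isobaric): W = PΔV = (145 kPa)(60.5 − 28.4 L) = 4654 J.
After step 1: P = 145 kPa, V = 60.5 L, T = 754.1 K.
Step 2 (isothermal): W = P₁V₁ ln(V₂/V₁) = (8772) ln(21.1/60.5) = -9241 J.
W_total = 4654 − 9241 = -4586 J.

W_total ≈ -4590 J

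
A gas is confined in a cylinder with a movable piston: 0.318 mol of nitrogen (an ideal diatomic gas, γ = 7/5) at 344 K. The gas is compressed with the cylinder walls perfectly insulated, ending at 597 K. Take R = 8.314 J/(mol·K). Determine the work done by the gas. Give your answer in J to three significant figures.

Adiabatic ⇒ Q = 0, so W_by = −ΔU = nCᵥ(T₁ − T₂).
Cᵥ = 5R/2 = 20.79 J/(mol·K).
W = (0.318)(20.79)(344 − 597) = -1672 J.

W ≈ -1670 J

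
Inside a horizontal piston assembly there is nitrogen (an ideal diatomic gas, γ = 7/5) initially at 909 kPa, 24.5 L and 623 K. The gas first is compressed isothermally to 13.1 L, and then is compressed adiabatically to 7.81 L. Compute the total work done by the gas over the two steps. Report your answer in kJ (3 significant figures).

Step 1 (isothermal): W = P₁V₁ ln(V₂/V₁) = (22270) ln(13.1/24.5) = -13943 J.
After step 1: P = 1700 kPa, V = 13.1 L, T = 623 K.
Step 2 (adiabatic): W = (P₁V₁ − P₂V₂)/(γ−1) = (22270 − 27389)/0.4 = -12797 J.
W_total = -13943 − 12797 = -26739 J.

W_total ≈ -26.7 kJ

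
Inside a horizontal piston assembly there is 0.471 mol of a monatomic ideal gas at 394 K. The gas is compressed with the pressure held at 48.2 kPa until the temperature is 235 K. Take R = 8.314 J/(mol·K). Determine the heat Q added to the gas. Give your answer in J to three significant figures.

Q ≈ -1560 J

Isobaric: W = nRΔT = (0.471)(8.314)(-159) = -622.6 J.
ΔU = nCᵥΔT with Cᵥ = 3R/2: ΔU = (0.471)(12.47)(-159) = -933.9 J.
Q = ΔU + W = -933.9 − 622.6 = -1557 J.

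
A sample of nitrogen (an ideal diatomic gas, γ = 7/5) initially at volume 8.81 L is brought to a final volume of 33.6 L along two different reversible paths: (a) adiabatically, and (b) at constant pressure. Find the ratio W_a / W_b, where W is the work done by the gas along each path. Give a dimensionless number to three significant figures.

Path (a) adiabatic: W = P₁V₁(1 − (V₁/V₂)^(γ−1))/(γ−1) → W_a/(P₁V₁) = 1.036.
Path (b) isobaric: W = P₁(V₂ − V₁) → W_b/(P₁V₁) = 2.814.
W_a / W_b = 1.036 / 2.814 = 0.3684.

W_a / W_b ≈ 0.368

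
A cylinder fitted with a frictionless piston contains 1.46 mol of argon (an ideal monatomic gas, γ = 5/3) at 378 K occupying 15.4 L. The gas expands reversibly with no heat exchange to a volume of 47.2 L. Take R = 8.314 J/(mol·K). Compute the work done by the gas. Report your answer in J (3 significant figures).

W ≈ 3620 J

Adiabatic: TV^(γ−1) = const with γ = 5/3.
T₂ = T₁ (V₁/V₂)^(γ−1) = 378 × (15.4/47.2)^0.667 = 378 × 0.4739 = 179.1 K.
W_by = nCᵥ(T₁ − T₂) = (1.46)(12.47)(378 − 179.1) = 3621 J.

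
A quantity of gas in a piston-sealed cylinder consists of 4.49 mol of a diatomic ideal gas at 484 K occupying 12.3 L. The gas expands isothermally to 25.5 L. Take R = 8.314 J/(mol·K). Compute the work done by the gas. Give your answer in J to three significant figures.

W ≈ 13200 J

Isothermal: W = nRT ln(V₂/V₁).
W = (4.49)(8.314)(484) × ln(25.5/12.3)
  = 18068 × 0.7291
W_by_gas = 13173 J.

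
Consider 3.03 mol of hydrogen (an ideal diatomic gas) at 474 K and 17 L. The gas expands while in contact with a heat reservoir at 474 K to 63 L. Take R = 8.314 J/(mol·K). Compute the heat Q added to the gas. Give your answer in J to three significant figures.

Q ≈ 15600 J

Isothermal ⇒ ΔU = 0, so Q = W = nRT ln(V₂/V₁).
Q = (3.03)(8.314)(474) ln(63/17) = 11941 × 1.31 = 15641 J.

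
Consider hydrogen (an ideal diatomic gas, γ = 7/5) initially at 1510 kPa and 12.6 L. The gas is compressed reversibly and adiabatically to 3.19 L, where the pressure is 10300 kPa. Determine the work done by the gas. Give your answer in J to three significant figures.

W ≈ -34600 J

Adiabatic: W = (P₁V₁ − P₂V₂)/(γ − 1) with γ = 7/5.
P₁V₁ = 19026 J, P₂V₂ = 32857 J.
W = (19026 − 32857) / 0.4 = -34578 J.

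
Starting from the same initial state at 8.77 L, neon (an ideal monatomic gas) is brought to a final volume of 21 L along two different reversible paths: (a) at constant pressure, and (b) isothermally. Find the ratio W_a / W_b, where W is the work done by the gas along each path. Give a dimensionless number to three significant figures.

Path (a) isobaric: W = P₁(V₂ − V₁) → W_a/(P₁V₁) = 1.395.
Path (b) isothermal: W = P₁V₁ ln(V₂/V₁) → W_b/(P₁V₁) = 0.8732.
W_a / W_b = 1.395 / 0.8732 = 1.597.

W_a / W_b ≈ 1.60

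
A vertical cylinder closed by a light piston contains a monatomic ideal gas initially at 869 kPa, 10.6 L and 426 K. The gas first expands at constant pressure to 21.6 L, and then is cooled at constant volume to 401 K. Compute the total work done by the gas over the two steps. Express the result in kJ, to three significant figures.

W_total ≈ 9.56 kJ

Step 1 (isobaric): W = PΔV = (869 kPa)(21.6 − 10.6 L) = 9559 J.
Step 2 (isochoric): W = 0 (constant volume).
W_total = 9559 + 0 = 9559 J.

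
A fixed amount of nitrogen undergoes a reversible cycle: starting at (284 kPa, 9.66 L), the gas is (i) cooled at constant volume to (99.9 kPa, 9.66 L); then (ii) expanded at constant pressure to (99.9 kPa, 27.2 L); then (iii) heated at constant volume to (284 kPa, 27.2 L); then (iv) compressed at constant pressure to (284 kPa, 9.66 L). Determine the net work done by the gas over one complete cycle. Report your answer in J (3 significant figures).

Constant-volume legs do no work.
W(ii) = (99.9)(27.2 − 9.66) = 1752 J; W(iv) = (284)(9.66 − 27.2) = -4981 J.
W_net = 1752 − 4981 = -3229 J (the counter-clockwise enclosed area).

W_net ≈ -3230 J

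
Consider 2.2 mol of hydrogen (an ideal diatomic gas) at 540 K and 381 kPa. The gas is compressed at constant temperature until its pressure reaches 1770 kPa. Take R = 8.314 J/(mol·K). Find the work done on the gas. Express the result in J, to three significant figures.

Isothermal process: W = nRT ln(V₂/V₁) = nRT ln(P₁/P₂).
W = (2.2)(8.314)(540) × ln(381/1770)
  = 9877 × ln(0.2153) = 9877 × -1.536
W_by_gas = -15170 J; work on gas = −W_by = 15170 J.

W ≈ 15200 J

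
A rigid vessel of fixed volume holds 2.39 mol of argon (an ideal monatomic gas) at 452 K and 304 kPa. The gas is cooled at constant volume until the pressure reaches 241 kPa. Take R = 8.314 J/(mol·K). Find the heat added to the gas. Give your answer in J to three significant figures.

Constant volume ⇒ W = 0, so Q = ΔU = nCᵥΔT with Cᵥ = 3R/2 = 12.47 J/(mol·K).
At constant V, T₂/T₁ = P₂/P₁ ⇒ ΔT = T₁(P₂/P₁ − 1) = 452·(241/304 − 1) = -93.67 K.
ΔU = (2.39)(12.47)(-93.67) = -2792 J.

Q ≈ -2790 J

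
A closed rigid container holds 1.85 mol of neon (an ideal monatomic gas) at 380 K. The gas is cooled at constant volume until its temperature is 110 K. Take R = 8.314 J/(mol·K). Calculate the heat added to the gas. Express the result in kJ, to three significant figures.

Q ≈ -6.23 kJ

Constant volume ⇒ W = 0, so Q = ΔU = nCᵥΔT with Cᵥ = 3R/2 = 12.47 J/(mol·K).
ΔU = (1.85)(12.47)(110 − 380) = -6229 J.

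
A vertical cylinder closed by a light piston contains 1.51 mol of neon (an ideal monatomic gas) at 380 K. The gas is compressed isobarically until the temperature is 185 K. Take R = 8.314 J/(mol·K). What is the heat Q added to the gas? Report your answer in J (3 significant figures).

Q ≈ -6120 J

Isobaric: W = nRΔT = (1.51)(8.314)(-195) = -2448 J.
ΔU = nCᵥΔT with Cᵥ = 3R/2: ΔU = (1.51)(12.47)(-195) = -3672 J.
Q = ΔU + W = -3672 − 2448 = -6120 J.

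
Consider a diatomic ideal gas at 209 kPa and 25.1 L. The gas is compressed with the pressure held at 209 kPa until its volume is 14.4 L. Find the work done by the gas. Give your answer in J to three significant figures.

W ≈ -2240 J

Isobaric: W = P ΔV.
W = (209 kPa)(14.4 − 25.1 L) = (209)(-10.7) = -2236 J.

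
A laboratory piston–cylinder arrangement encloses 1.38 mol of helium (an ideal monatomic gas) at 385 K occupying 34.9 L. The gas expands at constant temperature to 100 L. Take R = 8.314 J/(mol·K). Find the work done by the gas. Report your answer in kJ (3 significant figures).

Isothermal: W = nRT ln(V₂/V₁).
W = (1.38)(8.314)(385) × ln(100/34.9)
  = 4417 × 1.053
W_by_gas = 4650 J.

W ≈ 4.65 kJ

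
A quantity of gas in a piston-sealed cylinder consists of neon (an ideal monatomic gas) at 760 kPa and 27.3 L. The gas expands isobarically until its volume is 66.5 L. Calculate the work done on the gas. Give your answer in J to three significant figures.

W ≈ -29800 J

Isobaric: W = P ΔV.
W = (760 kPa)(66.5 − 27.3 L) = (760)(39.2) = 29792 J.
Work on gas = −W_by = -29792 J.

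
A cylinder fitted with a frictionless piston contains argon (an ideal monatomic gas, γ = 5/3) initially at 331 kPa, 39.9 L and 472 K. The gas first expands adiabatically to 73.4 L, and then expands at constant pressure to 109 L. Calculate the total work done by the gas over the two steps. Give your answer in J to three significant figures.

Step 1 (adiabatic): W = (P₁V₁ − P₂V₂)/(γ−1) = (13207 − 8797)/0.667 = 6615 J.
After step 1: P = 119.8 kPa, V = 73.4 L, T = 314.4 K.
Step 2 (isobaric): W = PΔV = (119.8 kPa)(109 − 73.4 L) = 4267 J.
W_total = 6615 + 4267 = 10882 J.

W_total ≈ 10900 J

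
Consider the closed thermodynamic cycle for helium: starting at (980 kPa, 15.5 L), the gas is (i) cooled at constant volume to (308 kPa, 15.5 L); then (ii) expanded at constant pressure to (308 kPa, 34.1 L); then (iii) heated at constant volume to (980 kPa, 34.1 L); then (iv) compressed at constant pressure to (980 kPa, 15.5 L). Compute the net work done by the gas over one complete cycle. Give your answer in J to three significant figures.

Constant-volume legs do no work.
W(ii) = (308)(34.1 − 15.5) = 5729 J; W(iv) = (980)(15.5 − 34.1) = -18228 J.
W_net = 5729 − 18228 = -12499 J (the counter-clockwise enclosed area).

W_net ≈ -12500 J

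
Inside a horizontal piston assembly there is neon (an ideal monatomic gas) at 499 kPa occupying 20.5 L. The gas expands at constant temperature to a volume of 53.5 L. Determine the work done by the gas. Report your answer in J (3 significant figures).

Isothermal: W = nRT ln(V₂/V₁) = P₁V₁ ln(V₂/V₁).
P₁V₁ = (499 kPa)(20.5 L) = 10230 J.
W = 10230 × ln(53.5/20.5) = 10230 × 0.9593
W_by_gas = 9813 J.

W ≈ 9810 J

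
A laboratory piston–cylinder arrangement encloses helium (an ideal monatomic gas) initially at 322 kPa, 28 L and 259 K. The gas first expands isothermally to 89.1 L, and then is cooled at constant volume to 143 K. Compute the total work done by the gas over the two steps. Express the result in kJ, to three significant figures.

W_total ≈ 10.4 kJ

Step 1 (isothermal): W = P₁V₁ ln(V₂/V₁) = (9016) ln(89.1/28) = 10437 J.
Step 2 (isochoric): W = 0 (constant volume).
W_total = 10437 + 0 = 10437 J.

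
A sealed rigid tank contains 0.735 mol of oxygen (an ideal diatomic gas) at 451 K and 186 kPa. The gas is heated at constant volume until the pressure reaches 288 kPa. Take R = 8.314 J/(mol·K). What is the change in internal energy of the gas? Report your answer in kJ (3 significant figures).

ΔU ≈ 3.78 kJ

Constant volume ⇒ W = 0, so Q = ΔU = nCᵥΔT with Cᵥ = 5R/2 = 20.79 J/(mol·K).
At constant V, T₂/T₁ = P₂/P₁ ⇒ ΔT = T₁(P₂/P₁ − 1) = 451·(288/186 − 1) = 247.3 K.
ΔU = (0.735)(20.79)(247.3) = 3778 J.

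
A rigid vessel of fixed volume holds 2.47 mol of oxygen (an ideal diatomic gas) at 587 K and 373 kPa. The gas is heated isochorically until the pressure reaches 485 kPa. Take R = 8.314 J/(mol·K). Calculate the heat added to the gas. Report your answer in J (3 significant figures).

Q ≈ 9050 J

Constant volume ⇒ W = 0, so Q = ΔU = nCᵥΔT with Cᵥ = 5R/2 = 20.79 J/(mol·K).
At constant V, T₂/T₁ = P₂/P₁ ⇒ ΔT = T₁(P₂/P₁ − 1) = 587·(485/373 − 1) = 176.3 K.
ΔU = (2.47)(20.79)(176.3) = 9049 J.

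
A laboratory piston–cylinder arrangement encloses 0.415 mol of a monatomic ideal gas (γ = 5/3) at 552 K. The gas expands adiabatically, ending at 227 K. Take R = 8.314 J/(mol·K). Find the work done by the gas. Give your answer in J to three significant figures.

Adiabatic ⇒ Q = 0, so W_by = −ΔU = nCᵥ(T₁ − T₂).
Cᵥ = 3R/2 = 12.47 J/(mol·K).
W = (0.415)(12.47)(552 − 227) = 1682 J.

W ≈ 1680 J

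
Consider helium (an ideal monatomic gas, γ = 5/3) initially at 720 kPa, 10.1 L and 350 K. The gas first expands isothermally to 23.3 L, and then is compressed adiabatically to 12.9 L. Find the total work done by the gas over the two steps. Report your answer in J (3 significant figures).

Step 1 (isothermal): W = P₁V₁ ln(V₂/V₁) = (7272) ln(23.3/10.1) = 6079 J.
After step 1: P = 312.1 kPa, V = 23.3 L, T = 350 K.
Step 2 (adiabatic): W = (P₁V₁ − P₂V₂)/(γ−1) = (7272 − 10785)/0.667 = -5270 J.
W_total = 6079 − 5270 = 808.9 J.

W_total ≈ 809 J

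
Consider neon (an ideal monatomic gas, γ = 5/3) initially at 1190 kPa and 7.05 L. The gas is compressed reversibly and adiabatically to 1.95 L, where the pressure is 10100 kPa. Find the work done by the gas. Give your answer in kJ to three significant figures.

Adiabatic: W = (P₁V₁ − P₂V₂)/(γ − 1) with γ = 5/3.
P₁V₁ = 8390 J, P₂V₂ = 19695 J.
W = (8390 − 19695) / 0.6667 = -16958 J.

W ≈ -17.0 kJ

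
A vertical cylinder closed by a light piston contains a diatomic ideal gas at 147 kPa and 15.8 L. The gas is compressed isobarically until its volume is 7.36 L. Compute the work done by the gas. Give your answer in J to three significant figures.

W ≈ -1240 J

Isobaric: W = P ΔV.
W = (147 kPa)(7.36 − 15.8 L) = (147)(-8.44) = -1241 J.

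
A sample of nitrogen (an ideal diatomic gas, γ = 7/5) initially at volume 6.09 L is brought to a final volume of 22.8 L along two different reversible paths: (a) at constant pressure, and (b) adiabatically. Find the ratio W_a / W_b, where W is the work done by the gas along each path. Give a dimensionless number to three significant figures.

Path (a) isobaric: W = P₁(V₂ − V₁) → W_a/(P₁V₁) = 2.744.
Path (b) adiabatic: W = P₁V₁(1 − (V₁/V₂)^(γ−1))/(γ−1) → W_b/(P₁V₁) = 1.026.
W_a / W_b = 2.744 / 1.026 = 2.675.

W_a / W_b ≈ 2.68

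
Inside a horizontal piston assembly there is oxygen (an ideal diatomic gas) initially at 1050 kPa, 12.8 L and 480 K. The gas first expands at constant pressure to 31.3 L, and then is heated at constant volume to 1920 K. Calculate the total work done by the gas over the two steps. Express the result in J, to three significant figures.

Step 1 (isobaric): W = PΔV = (1050 kPa)(31.3 − 12.8 L) = 19425 J.
Step 2 (isochoric): W = 0 (constant volume).
W_total = 19425 + 0 = 19425 J.

W_total ≈ 19400 J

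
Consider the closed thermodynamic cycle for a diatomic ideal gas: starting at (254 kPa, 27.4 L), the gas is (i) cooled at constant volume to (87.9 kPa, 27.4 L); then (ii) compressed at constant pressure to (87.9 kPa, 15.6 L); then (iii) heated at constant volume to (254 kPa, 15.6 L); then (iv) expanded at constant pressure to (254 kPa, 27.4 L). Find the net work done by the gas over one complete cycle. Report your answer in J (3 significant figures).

W_net ≈ 1960 J

Constant-volume legs do no work.
W(ii) = (87.9)(15.6 − 27.4) = -1037 J; W(iv) = (254)(27.4 − 15.6) = 2997 J.
W_net = -1037 + 2997 = 1960 J (the clockwise enclosed area).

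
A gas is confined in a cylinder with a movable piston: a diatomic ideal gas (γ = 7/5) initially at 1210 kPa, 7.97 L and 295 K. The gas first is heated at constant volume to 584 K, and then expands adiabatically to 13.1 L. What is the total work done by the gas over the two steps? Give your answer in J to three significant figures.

Step 1 (isochoric): W = 0 (constant volume).
After step 1: P = 2395 kPa (V unchanged).
Step 2 (adiabatic): W = (P₁V₁ − P₂V₂)/(γ−1) = (19091 − 15650)/0.4 = 8604 J.
W_total = 0 + 8604 = 8604 J.

W_total ≈ 8600 J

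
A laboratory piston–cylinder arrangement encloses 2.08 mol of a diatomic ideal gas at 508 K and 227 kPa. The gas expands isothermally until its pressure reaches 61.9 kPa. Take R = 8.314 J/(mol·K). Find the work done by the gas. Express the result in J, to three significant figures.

W ≈ 11400 J

Isothermal process: W = nRT ln(V₂/V₁) = nRT ln(P₁/P₂).
W = (2.08)(8.314)(508) × ln(227/61.9)
  = 8785 × ln(3.667) = 8785 × 1.299
W_by_gas = 11415 J.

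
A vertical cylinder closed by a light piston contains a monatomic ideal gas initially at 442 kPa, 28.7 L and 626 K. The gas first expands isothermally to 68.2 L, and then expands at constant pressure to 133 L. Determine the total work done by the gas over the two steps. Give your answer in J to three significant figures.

W_total ≈ 23000 J

Step 1 (isothermal): W = P₁V₁ ln(V₂/V₁) = (12685) ln(68.2/28.7) = 10980 J.
After step 1: P = 186 kPa, V = 68.2 L, T = 626 K.
Step 2 (isobaric): W = PΔV = (186 kPa)(133 − 68.2 L) = 12053 J.
W_total = 10980 + 12053 = 23033 J.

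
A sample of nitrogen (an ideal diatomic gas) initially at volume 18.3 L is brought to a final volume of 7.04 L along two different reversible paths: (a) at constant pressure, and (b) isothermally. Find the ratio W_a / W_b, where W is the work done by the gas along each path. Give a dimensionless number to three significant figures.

W_a / W_b ≈ 0.644

Path (a) isobaric: W = P₁(V₂ − V₁) → W_a/(P₁V₁) = -0.6153.
Path (b) isothermal: W = P₁V₁ ln(V₂/V₁) → W_b/(P₁V₁) = -0.9553.
W_a / W_b = -0.6153 / -0.9553 = 0.6441.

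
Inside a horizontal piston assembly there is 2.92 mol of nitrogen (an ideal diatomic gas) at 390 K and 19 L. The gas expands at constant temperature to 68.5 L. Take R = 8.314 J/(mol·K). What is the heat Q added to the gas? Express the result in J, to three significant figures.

Q ≈ 12100 J

Isothermal ⇒ ΔU = 0, so Q = W = nRT ln(V₂/V₁).
Q = (2.92)(8.314)(390) ln(68.5/19) = 9468 × 1.282 = 12142 J.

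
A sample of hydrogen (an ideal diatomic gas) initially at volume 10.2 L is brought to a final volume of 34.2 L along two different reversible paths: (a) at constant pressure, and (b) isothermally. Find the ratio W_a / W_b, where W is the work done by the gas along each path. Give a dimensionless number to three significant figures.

W_a / W_b ≈ 1.94

Path (a) isobaric: W = P₁(V₂ − V₁) → W_a/(P₁V₁) = 2.353.
Path (b) isothermal: W = P₁V₁ ln(V₂/V₁) → W_b/(P₁V₁) = 1.21.
W_a / W_b = 2.353 / 1.21 = 1.945.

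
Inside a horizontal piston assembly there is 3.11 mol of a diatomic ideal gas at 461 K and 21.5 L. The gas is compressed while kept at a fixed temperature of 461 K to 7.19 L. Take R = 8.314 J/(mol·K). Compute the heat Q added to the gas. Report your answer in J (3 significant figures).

Isothermal ⇒ ΔU = 0, so Q = W = nRT ln(V₂/V₁).
Q = (3.11)(8.314)(461) ln(7.19/21.5) = 11920 × -1.095 = -13057 J.

Q ≈ -13100 J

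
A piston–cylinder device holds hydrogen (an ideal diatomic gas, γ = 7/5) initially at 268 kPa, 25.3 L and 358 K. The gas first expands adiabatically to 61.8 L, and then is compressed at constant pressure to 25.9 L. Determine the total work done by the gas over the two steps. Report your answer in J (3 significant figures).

W_total ≈ 2340 J

Step 1 (adiabatic): W = (P₁V₁ − P₂V₂)/(γ−1) = (6780 − 4744)/0.4 = 5092 J.
After step 1: P = 76.76 kPa, V = 61.8 L, T = 250.5 K.
Step 2 (isobaric): W = PΔV = (76.76 kPa)(25.9 − 61.8 L) = -2756 J.
W_total = 5092 − 2756 = 2336 J.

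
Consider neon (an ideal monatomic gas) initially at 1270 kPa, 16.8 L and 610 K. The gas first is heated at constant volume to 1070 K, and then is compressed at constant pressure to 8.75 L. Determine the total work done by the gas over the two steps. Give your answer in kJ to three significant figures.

W_total ≈ -17.9 kJ

Step 1 (isochoric): W = 0 (constant volume).
After step 1: P = 2228 kPa (V unchanged).
Step 2 (isobaric): W = PΔV = (2228 kPa)(8.75 − 16.8 L) = -17933 J.
W_total = 0 − 17933 = -17933 J.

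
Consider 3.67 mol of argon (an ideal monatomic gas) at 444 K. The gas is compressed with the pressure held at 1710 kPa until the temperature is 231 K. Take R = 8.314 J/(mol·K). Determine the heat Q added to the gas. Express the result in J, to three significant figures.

Q ≈ -16200 J

Isobaric: W = nRΔT = (3.67)(8.314)(-213) = -6499 J.
ΔU = nCᵥΔT with Cᵥ = 3R/2: ΔU = (3.67)(12.47)(-213) = -9749 J.
Q = ΔU + W = -9749 − 6499 = -16248 J.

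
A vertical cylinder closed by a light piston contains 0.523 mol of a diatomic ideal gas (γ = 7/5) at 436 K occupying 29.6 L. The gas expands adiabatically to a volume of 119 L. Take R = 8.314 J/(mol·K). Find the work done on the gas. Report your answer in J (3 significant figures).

Adiabatic: TV^(γ−1) = const with γ = 7/5.
T₂ = T₁ (V₁/V₂)^(γ−1) = 436 × (29.6/119)^0.4 = 436 × 0.5732 = 249.9 K.
W_by = nCᵥ(T₁ − T₂) = (0.523)(20.79)(436 − 249.9) = 2023 J.
Work on gas = −W_by = -2023 J.

W ≈ -2020 J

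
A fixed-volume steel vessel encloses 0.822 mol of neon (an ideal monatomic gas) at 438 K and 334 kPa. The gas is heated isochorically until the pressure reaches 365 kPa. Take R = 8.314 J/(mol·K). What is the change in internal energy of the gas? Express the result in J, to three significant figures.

Constant volume ⇒ W = 0, so Q = ΔU = nCᵥΔT with Cᵥ = 3R/2 = 12.47 J/(mol·K).
At constant V, T₂/T₁ = P₂/P₁ ⇒ ΔT = T₁(P₂/P₁ − 1) = 438·(365/334 − 1) = 40.65 K.
ΔU = (0.822)(12.47)(40.65) = 416.7 J.

ΔU ≈ 417 J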